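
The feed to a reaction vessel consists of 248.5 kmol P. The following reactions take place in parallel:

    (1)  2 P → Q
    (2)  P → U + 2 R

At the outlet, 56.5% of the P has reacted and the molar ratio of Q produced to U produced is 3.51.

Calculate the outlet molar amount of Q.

61.4 kmol

Conversion of P: P consumed = 0.565 × 248.5 = 140.4 kmol = 2ξ₁ + 1ξ₂.
Selectivity: 1ξ₁ / (1ξ₂) = 3.51 → ξ₁ = 3.51 ξ₂.
Substitute: (2·3.51 + 1) ξ₂ = 140.4 → ξ₂ = 17.51 kmol, ξ₁ = 61.45 kmol.
Outlet amounts (n = n₀ + Σ ν·ξ):
  P: 248.5 − 2(61.45) − 1(17.51) = 108.1
  Q: 0 + 1(61.45) = 61.45
  U: 0 + 1(17.51) = 17.51
  R: 0 + 2(17.51) = 35.01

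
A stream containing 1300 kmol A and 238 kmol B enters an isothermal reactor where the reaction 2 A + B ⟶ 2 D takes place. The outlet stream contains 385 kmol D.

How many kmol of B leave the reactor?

45.5 kmol

For D: n = n₀ + 2ξ → 385 = 0 + 2ξ, giving ξ = 192.5 kmol.
Outlet amounts (n = n₀ + ν ξ):
  A: 1300 − 2(192.5) = 915
  B: 238 − 1(192.5) = 45.5
  D: 0 + 2(192.5) = 385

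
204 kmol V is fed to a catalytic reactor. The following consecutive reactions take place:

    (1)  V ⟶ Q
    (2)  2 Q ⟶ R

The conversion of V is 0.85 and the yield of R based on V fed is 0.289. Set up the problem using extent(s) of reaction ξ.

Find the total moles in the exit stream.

145 kmol

Conversion of V: V consumed = 1ξ₁ = 0.85 × 204 → ξ₁ = 173.4 kmol.
Yield of R: 1ξ₂ / 204 = 0.289 → ξ₂ = 58.96 kmol.
Outlet amounts (n = n₀ + Σ ν·ξ):
  V: 204 − 1(173.4) = 30.6
  Q: 0 + 1(173.4) − 2(58.96) = 55.49
  R: 0 + 1(58.96) = 58.96
Total out = 30.6 + 55.49 + 58.96 = 145 kmol.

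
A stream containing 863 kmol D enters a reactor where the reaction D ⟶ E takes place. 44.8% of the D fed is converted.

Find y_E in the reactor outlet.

D reacted = 0.448 × 863 = 386.6 kmol; ν_D = −1, so ξ = 386.6/1 = 386.6 kmol.
Outlet amounts (n = n₀ + ν ξ):
  D: 863 − 1(386.6) = 476.4
  E: 0 + 1(386.6) = 386.6
Total out = 863 kmol; y_E = 386.6 / 863 = 0.448.

0.448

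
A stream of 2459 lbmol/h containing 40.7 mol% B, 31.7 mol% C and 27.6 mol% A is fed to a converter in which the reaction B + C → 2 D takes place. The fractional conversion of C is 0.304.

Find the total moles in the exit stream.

C reacted = 0.304 × 779.5 = 237 lbmol/h; ν_C = −1, so ξ = 237/1 = 237 lbmol/h.
Outlet amounts (n = n₀ + ν ξ):
  B: 1001 − 1(237) = 763.8
  C: 779.5 − 1(237) = 542.5
  D: 0 + 2(237) = 473.9
  A: 678.7 (inert)
Total out = 763.8 + 542.5 + 473.9 + 678.7 = 2459 lbmol/h.

2460 lbmol/h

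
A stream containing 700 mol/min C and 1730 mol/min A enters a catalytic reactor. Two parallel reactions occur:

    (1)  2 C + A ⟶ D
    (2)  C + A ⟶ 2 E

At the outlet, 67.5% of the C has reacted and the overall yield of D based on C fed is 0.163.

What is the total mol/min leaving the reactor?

Yield of D: 1ξ₁ / 700 = 0.163 → ξ₁ = 114.1 mol/min.
Conversion of C: 2ξ₁ + 1ξ₂ = 0.675 × 700 = 472.5 → ξ₂ = 244.3 mol/min.
Outlet amounts (n = n₀ + Σ ν·ξ):
  C: 700 − 2(114.1) − 1(244.3) = 227.5
  A: 1730 − 1(114.1) − 1(244.3) = 1372
  D: 0 + 1(114.1) = 114.1
  E: 0 + 2(244.3) = 488.6
Total out = 227.5 + 1372 + 114.1 + 488.6 = 2202 mol/min.

2200 mol/min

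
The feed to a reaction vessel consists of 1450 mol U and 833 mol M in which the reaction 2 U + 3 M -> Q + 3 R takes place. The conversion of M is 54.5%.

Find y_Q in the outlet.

0.071

M reacted = 0.545 × 833 = 454 mol; ν_M = −3, so ξ = 454/3 = 151.3 mol.
Outlet amounts (n = n₀ + ν ξ):
  U: 1450 − 2(151.3) = 1147
  M: 833 − 3(151.3) = 379
  Q: 0 + 1(151.3) = 151.3
  R: 0 + 3(151.3) = 454
Total out = 2132 mol; y_Q = 151.3 / 2132 = 0.07099.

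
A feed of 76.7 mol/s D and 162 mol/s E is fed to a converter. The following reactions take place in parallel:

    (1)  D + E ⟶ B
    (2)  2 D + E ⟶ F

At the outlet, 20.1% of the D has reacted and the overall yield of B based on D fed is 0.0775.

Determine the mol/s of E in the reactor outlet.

151 mol/s

Yield of B: 1ξ₁ / 76.7 = 0.0775 → ξ₁ = 5.944 mol/s.
Conversion of D: 1ξ₁ + 2ξ₂ = 0.201 × 76.7 = 15.42 → ξ₂ = 4.736 mol/s.
Outlet amounts (n = n₀ + Σ ν·ξ):
  D: 76.7 − 1(5.944) − 2(4.736) = 61.28
  E: 162 − 1(5.944) − 1(4.736) = 151.3
  B: 0 + 1(5.944) = 5.944
  F: 0 + 1(4.736) = 4.736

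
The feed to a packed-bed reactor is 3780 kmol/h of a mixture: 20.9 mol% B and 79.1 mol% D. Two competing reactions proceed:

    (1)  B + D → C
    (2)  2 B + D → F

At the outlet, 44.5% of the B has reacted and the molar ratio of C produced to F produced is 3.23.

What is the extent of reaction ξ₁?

Conversion of B: B consumed = 0.445 × 790 = 351.6 kmol/h = 1ξ₁ + 2ξ₂.
Selectivity: 1ξ₁ / (1ξ₂) = 3.23 → ξ₁ = 3.23 ξ₂.
Substitute: (1·3.23 + 2) ξ₂ = 351.6 → ξ₂ = 67.22 kmol/h, ξ₁ = 217.1 kmol/h.
Outlet amounts (n = n₀ + Σ ν·ξ):
  B: 790 − 1(217.1) − 2(67.22) = 438.5
  D: 2990 − 1(217.1) − 1(67.22) = 2706
  C: 0 + 1(217.1) = 217.1
  F: 0 + 1(67.22) = 67.22

ξ₁ = 217 kmol/h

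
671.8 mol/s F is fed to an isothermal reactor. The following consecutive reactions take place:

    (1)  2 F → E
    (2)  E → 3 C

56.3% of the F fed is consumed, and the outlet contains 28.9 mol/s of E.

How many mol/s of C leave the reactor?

Conversion of F: F consumed = 2ξ₁ = 0.563 × 671.8 → ξ₁ = 189.1 mol/s.
E balance: n_E = 0 + 1ξ₁ − 1ξ₂ = 28.9 → ξ₂ = (1·189.1 − 28.9)/1 = 160.2 mol/s.
Outlet amounts (n = n₀ + Σ ν·ξ):
  F: 671.8 − 2(189.1) = 293.6
  E: 0 + 1(189.1) − 1(160.2) = 28.9
  C: 0 + 3(160.2) = 480.6

481 mol/s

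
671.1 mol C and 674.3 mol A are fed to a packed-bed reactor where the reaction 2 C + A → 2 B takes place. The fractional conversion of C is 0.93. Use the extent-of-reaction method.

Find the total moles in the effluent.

C reacted = 0.93 × 671.1 = 624.1 mol; ν_C = −2, so ξ = 624.1/2 = 312.1 mol.
Outlet amounts (n = n₀ + ν ξ):
  C: 671.1 − 2(312.1) = 46.98
  A: 674.3 − 1(312.1) = 362.2
  B: 0 + 2(312.1) = 624.1
Total out = 46.98 + 362.2 + 624.1 = 1033 mol.

1030 mol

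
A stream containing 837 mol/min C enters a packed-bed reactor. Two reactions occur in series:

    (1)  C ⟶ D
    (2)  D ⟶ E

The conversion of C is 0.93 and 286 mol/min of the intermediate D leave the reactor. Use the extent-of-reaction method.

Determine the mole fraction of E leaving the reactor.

Conversion of C: C consumed = 1ξ₁ = 0.93 × 837 → ξ₁ = 778.4 mol/min.
D balance: n_D = 0 + 1ξ₁ − 1ξ₂ = 286 → ξ₂ = (1·778.4 − 286)/1 = 492.4 mol/min.
Outlet amounts (n = n₀ + Σ ν·ξ):
  C: 837 − 1(778.4) = 58.59
  D: 0 + 1(778.4) − 1(492.4) = 286
  E: 0 + 1(492.4) = 492.4
Total out = 837 mol/min; y_E = 492.4 / 837 = 0.5883.

0.588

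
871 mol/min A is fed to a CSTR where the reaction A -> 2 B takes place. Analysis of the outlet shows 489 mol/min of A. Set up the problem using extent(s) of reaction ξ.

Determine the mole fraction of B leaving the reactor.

For A: n = n₀ − 1ξ → 489 = 871 − 1ξ, giving ξ = 382 mol/min.
Outlet amounts (n = n₀ + ν ξ):
  A: 871 − 1(382) = 489
  B: 0 + 2(382) = 764
Total out = 1253 mol/min; y_B = 764 / 1253 = 0.6097.

0.61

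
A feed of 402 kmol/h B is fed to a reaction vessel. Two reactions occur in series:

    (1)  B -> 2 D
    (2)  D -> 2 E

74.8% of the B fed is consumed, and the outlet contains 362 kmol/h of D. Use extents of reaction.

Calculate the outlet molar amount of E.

479 kmol/h

Conversion of B: B consumed = 1ξ₁ = 0.748 × 402 → ξ₁ = 300.7 kmol/h.
D balance: n_D = 0 + 2ξ₁ − 1ξ₂ = 362 → ξ₂ = (2·300.7 − 362)/1 = 239.4 kmol/h.
Outlet amounts (n = n₀ + Σ ν·ξ):
  B: 402 − 1(300.7) = 101.3
  D: 0 + 2(300.7) − 1(239.4) = 362
  E: 0 + 2(239.4) = 478.8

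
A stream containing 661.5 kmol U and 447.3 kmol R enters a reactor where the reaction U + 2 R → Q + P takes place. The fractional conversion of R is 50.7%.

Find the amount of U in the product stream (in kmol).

548 kmol

R reacted = 0.507 × 447.3 = 226.8 kmol; ν_R = −2, so ξ = 226.8/2 = 113.4 kmol.
Outlet amounts (n = n₀ + ν ξ):
  U: 661.5 − 1(113.4) = 548.1
  R: 447.3 − 2(113.4) = 220.5
  Q: 0 + 1(113.4) = 113.4
  P: 0 + 1(113.4) = 113.4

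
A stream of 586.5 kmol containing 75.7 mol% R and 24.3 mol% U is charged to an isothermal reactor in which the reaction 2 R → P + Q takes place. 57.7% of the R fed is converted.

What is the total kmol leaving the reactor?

R reacted = 0.577 × 444 = 256.2 kmol; ν_R = −2, so ξ = 256.2/2 = 128.1 kmol.
Outlet amounts (n = n₀ + ν ξ):
  R: 444 − 2(128.1) = 187.8
  P: 0 + 1(128.1) = 128.1
  Q: 0 + 1(128.1) = 128.1
  U: 142.5 (inert)
Total out = 187.8 + 128.1 + 128.1 + 142.5 = 586.5 kmol.

586 kmol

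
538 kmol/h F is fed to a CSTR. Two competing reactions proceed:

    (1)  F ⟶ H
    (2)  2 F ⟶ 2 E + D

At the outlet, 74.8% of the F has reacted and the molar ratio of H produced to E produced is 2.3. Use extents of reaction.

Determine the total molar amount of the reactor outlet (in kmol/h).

599 kmol/h

Conversion of F: F consumed = 0.748 × 538 = 402.4 kmol/h = 1ξ₁ + 2ξ₂.
Selectivity: 1ξ₁ / (2ξ₂) = 2.3 → ξ₁ = 4.6 ξ₂.
Substitute: (1·4.6 + 2) ξ₂ = 402.4 → ξ₂ = 60.97 kmol/h, ξ₁ = 280.5 kmol/h.
Outlet amounts (n = n₀ + Σ ν·ξ):
  F: 538 − 1(280.5) − 2(60.97) = 135.6
  H: 0 + 1(280.5) = 280.5
  E: 0 + 2(60.97) = 121.9
  D: 0 + 1(60.97) = 60.97
Total out = 135.6 + 280.5 + 121.9 + 60.97 = 599 kmol/h.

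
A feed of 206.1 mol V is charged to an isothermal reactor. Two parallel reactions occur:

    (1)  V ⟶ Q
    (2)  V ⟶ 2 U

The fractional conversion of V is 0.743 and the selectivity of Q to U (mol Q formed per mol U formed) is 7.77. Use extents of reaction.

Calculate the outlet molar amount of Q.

Conversion of V: V consumed = 0.743 × 206.1 = 153.1 mol = 1ξ₁ + 1ξ₂.
Selectivity: 1ξ₁ / (2ξ₂) = 7.77 → ξ₁ = 15.54 ξ₂.
Substitute: (1·15.54 + 1) ξ₂ = 153.1 → ξ₂ = 9.258 mol, ξ₁ = 143.9 mol.
Outlet amounts (n = n₀ + Σ ν·ξ):
  V: 206.1 − 1(143.9) − 1(9.258) = 52.97
  Q: 0 + 1(143.9) = 143.9
  U: 0 + 2(9.258) = 18.52

144 mol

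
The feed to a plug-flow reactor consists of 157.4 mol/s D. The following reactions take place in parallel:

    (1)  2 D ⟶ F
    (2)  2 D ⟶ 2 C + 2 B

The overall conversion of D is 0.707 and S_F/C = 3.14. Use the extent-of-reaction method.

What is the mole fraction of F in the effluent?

0.385

Conversion of D: D consumed = 0.707 × 157.4 = 111.3 mol/s = 2ξ₁ + 2ξ₂.
Selectivity: 1ξ₁ / (2ξ₂) = 3.14 → ξ₁ = 6.28 ξ₂.
Substitute: (2·6.28 + 2) ξ₂ = 111.3 → ξ₂ = 7.643 mol/s, ξ₁ = 48 mol/s.
Outlet amounts (n = n₀ + Σ ν·ξ):
  D: 157.4 − 2(48) − 2(7.643) = 46.12
  F: 0 + 1(48) = 48
  C: 0 + 2(7.643) = 15.29
  B: 0 + 2(7.643) = 15.29
Total out = 124.7 mol/s; y_F = 48 / 124.7 = 0.3849.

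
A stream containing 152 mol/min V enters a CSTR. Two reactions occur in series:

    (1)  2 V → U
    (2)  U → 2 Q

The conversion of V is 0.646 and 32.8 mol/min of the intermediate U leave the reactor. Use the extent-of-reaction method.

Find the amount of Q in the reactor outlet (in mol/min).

32.6 mol/min

Conversion of V: V consumed = 2ξ₁ = 0.646 × 152 → ξ₁ = 49.1 mol/min.
U balance: n_U = 0 + 1ξ₁ − 1ξ₂ = 32.8 → ξ₂ = (1·49.1 − 32.8)/1 = 16.3 mol/min.
Outlet amounts (n = n₀ + Σ ν·ξ):
  V: 152 − 2(49.1) = 53.81
  U: 0 + 1(49.1) − 1(16.3) = 32.8
  Q: 0 + 2(16.3) = 32.59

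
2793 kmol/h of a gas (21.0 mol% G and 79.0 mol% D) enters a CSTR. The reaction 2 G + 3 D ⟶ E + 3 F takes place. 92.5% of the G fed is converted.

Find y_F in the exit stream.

G reacted = 0.925 × 586.5 = 542.5 kmol/h; ν_G = −2, so ξ = 542.5/2 = 271.3 kmol/h.
Outlet amounts (n = n₀ + ν ξ):
  G: 586.5 − 2(271.3) = 43.99
  D: 2206 − 3(271.3) = 1393
  E: 0 + 1(271.3) = 271.3
  F: 0 + 3(271.3) = 813.8
Total out = 2522 kmol/h; y_F = 813.8 / 2522 = 0.3227.

0.323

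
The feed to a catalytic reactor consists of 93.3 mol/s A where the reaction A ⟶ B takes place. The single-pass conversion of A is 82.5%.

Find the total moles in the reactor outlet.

93.3 mol/s

A reacted = 0.825 × 93.3 = 76.97 mol/s; ν_A = −1, so ξ = 76.97/1 = 76.97 mol/s.
Outlet amounts (n = n₀ + ν ξ):
  A: 93.3 − 1(76.97) = 16.33
  B: 0 + 1(76.97) = 76.97
Total out = 16.33 + 76.97 = 93.3 mol/s.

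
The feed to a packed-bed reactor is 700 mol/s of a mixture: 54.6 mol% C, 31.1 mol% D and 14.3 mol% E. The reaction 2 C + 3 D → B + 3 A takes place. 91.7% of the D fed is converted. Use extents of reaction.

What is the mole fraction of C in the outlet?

0.393

D reacted = 0.917 × 217.7 = 199.6 mol/s; ν_D = −3, so ξ = 199.6/3 = 66.54 mol/s.
Outlet amounts (n = n₀ + ν ξ):
  C: 382.2 − 2(66.54) = 249.1
  D: 217.7 − 3(66.54) = 18.07
  B: 0 + 1(66.54) = 66.54
  A: 0 + 3(66.54) = 199.6
  E: 100.1 (inert)
Total out = 633.5 mol/s; y_C = 249.1 / 633.5 = 0.3933.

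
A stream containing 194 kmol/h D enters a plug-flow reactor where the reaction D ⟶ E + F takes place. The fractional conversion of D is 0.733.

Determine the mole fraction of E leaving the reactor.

D reacted = 0.733 × 194 = 142.2 kmol/h; ν_D = −1, so ξ = 142.2/1 = 142.2 kmol/h.
Outlet amounts (n = n₀ + ν ξ):
  D: 194 − 1(142.2) = 51.8
  E: 0 + 1(142.2) = 142.2
  F: 0 + 1(142.2) = 142.2
Total out = 336.2 kmol/h; y_E = 142.2 / 336.2 = 0.423.

0.423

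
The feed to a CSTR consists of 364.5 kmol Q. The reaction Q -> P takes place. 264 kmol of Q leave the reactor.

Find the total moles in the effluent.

For Q: n = n₀ − 1ξ → 264 = 364.5 − 1ξ, giving ξ = 100.5 kmol.
Outlet amounts (n = n₀ + ν ξ):
  Q: 364.5 − 1(100.5) = 264
  P: 0 + 1(100.5) = 100.5
Total out = 264 + 100.5 = 364.5 kmol.

364 kmol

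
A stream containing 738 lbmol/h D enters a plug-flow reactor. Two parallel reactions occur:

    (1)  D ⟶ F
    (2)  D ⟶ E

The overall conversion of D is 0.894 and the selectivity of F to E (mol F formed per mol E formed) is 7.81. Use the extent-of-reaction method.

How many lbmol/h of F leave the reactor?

Conversion of D: D consumed = 0.894 × 738 = 659.8 lbmol/h = 1ξ₁ + 1ξ₂.
Selectivity: 1ξ₁ / (1ξ₂) = 7.81 → ξ₁ = 7.81 ξ₂.
Substitute: (1·7.81 + 1) ξ₂ = 659.8 → ξ₂ = 74.89 lbmol/h, ξ₁ = 584.9 lbmol/h.
Outlet amounts (n = n₀ + Σ ν·ξ):
  D: 738 − 1(584.9) − 1(74.89) = 78.23
  F: 0 + 1(584.9) = 584.9
  E: 0 + 1(74.89) = 74.89

585 lbmol/h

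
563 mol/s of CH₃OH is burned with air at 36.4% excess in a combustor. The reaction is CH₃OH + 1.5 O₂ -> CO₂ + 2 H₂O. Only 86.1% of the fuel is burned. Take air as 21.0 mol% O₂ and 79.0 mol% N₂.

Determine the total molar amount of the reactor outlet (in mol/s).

Stoichiometric O₂ = 1.5 × 563 = 844.5 mol/s; O₂ fed = 844.5 × 1.364 = 1152 mol/s.
N₂ fed = 1152 × 79/21 = 4333 mol/s.
Fuel reacted = 0.861 × 563 → ξ = 484.7 mol/s.
Outlet (n = n₀ + ν ξ):
  CH₃OH: 563 − 1(484.7) = 78.26
  O₂: 1152 − 1.5(484.7) = 424.8
  N₂: 4333 (inert)
  CO₂: 0 + 1(484.7) = 484.7
  H₂O: 0 + 2(484.7) = 969.5
Total out = 78.26 + 424.8 + 4333 + 484.7 + 969.5 = 6291 mol/s.

6290 mol/s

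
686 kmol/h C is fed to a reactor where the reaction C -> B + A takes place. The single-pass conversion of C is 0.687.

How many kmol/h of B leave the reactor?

471 kmol/h

C reacted = 0.687 × 686 = 471.3 kmol/h; ν_C = −1, so ξ = 471.3/1 = 471.3 kmol/h.
Outlet amounts (n = n₀ + ν ξ):
  C: 686 − 1(471.3) = 214.7
  B: 0 + 1(471.3) = 471.3
  A: 0 + 1(471.3) = 471.3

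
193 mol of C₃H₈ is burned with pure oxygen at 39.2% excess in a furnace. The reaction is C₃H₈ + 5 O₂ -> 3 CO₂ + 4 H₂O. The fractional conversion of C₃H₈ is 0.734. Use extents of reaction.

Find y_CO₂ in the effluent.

0.253

Stoichiometric O₂ = 5 × 193 = 965 mol; O₂ fed = 965 × 1.392 = 1343 mol.
Fuel reacted = 0.734 × 193 → ξ = 141.7 mol.
Outlet (n = n₀ + ν ξ):
  C₃H₈: 193 − 1(141.7) = 51.34
  O₂: 1343 − 5(141.7) = 635
  CO₂: 0 + 3(141.7) = 425
  H₂O: 0 + 4(141.7) = 566.6
Total out = 1678 mol; y_CO₂ = 425 / 1678 = 0.2533.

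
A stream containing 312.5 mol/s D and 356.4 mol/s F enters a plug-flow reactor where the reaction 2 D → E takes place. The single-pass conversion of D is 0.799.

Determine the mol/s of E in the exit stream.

D reacted = 0.799 × 312.5 = 249.7 mol/s; ν_D = −2, so ξ = 249.7/2 = 124.8 mol/s.
Outlet amounts (n = n₀ + ν ξ):
  D: 312.5 − 2(124.8) = 62.81
  E: 0 + 1(124.8) = 124.8
  F: 356.4 (inert)

125 mol/s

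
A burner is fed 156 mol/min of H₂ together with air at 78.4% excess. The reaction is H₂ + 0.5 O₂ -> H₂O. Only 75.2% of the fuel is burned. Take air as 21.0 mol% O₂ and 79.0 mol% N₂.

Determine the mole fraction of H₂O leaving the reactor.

0.154

Stoichiometric O₂ = 0.5 × 156 = 78 mol/min; O₂ fed = 78 × 1.784 = 139.2 mol/min.
N₂ fed = 139.2 × 79/21 = 523.5 mol/min.
Fuel reacted = 0.752 × 156 → ξ = 117.3 mol/min.
Outlet (n = n₀ + ν ξ):
  H₂: 156 − 1(117.3) = 38.69
  O₂: 139.2 − 0.5(117.3) = 80.5
  N₂: 523.5 (inert)
  H₂O: 0 + 1(117.3) = 117.3
Total out = 760 mol/min; y_H₂O = 117.3 / 760 = 0.1544.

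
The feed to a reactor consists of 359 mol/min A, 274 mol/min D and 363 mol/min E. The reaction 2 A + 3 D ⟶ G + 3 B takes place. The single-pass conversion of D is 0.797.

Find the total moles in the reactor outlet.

D reacted = 0.797 × 274 = 218.4 mol/min; ν_D = −3, so ξ = 218.4/3 = 72.79 mol/min.
Outlet amounts (n = n₀ + ν ξ):
  A: 359 − 2(72.79) = 213.4
  D: 274 − 3(72.79) = 55.62
  G: 0 + 1(72.79) = 72.79
  B: 0 + 3(72.79) = 218.4
  E: 363 (inert)
Total out = 213.4 + 55.62 + 72.79 + 218.4 + 363 = 923.2 mol/min.

923 mol/min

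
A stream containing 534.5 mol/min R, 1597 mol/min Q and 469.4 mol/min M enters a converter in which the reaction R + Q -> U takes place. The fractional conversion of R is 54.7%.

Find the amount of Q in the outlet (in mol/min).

R reacted = 0.547 × 534.5 = 292.4 mol/min; ν_R = −1, so ξ = 292.4/1 = 292.4 mol/min.
Outlet amounts (n = n₀ + ν ξ):
  R: 534.5 − 1(292.4) = 242.1
  Q: 1597 − 1(292.4) = 1305
  U: 0 + 1(292.4) = 292.4
  M: 469.4 (inert)

1300 mol/min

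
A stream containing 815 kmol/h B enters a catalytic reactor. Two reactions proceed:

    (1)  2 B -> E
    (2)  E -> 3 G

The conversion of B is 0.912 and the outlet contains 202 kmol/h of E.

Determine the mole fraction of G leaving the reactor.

0.65

Conversion of B: B consumed = 2ξ₁ = 0.912 × 815 → ξ₁ = 371.6 kmol/h.
E balance: n_E = 0 + 1ξ₁ − 1ξ₂ = 202 → ξ₂ = (1·371.6 − 202)/1 = 169.6 kmol/h.
Outlet amounts (n = n₀ + Σ ν·ξ):
  B: 815 − 2(371.6) = 71.72
  E: 0 + 1(371.6) − 1(169.6) = 202
  G: 0 + 3(169.6) = 508.9
Total out = 782.6 kmol/h; y_G = 508.9 / 782.6 = 0.6503.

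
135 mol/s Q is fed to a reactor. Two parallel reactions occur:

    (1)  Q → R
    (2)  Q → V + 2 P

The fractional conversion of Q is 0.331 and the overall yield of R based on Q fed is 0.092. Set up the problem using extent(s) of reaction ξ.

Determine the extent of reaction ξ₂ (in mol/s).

ξ₂ = 32.3 mol/s

Yield of R: 1ξ₁ / 135 = 0.092 → ξ₁ = 12.42 mol/s.
Conversion of Q: 1ξ₁ + 1ξ₂ = 0.331 × 135 = 44.69 → ξ₂ = 32.27 mol/s.
Outlet amounts (n = n₀ + Σ ν·ξ):
  Q: 135 − 1(12.42) − 1(32.27) = 90.31
  R: 0 + 1(12.42) = 12.42
  V: 0 + 1(32.27) = 32.27
  P: 0 + 2(32.27) = 64.53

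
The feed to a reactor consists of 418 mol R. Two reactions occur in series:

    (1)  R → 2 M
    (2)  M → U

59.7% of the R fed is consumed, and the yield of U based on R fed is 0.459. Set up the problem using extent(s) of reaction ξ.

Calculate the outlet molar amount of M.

307 mol

Conversion of R: R consumed = 1ξ₁ = 0.597 × 418 → ξ₁ = 249.5 mol.
Yield of U: 1ξ₂ / 418 = 0.459 → ξ₂ = 191.9 mol.
Outlet amounts (n = n₀ + Σ ν·ξ):
  R: 418 − 1(249.5) = 168.5
  M: 0 + 2(249.5) − 1(191.9) = 307.2
  U: 0 + 1(191.9) = 191.9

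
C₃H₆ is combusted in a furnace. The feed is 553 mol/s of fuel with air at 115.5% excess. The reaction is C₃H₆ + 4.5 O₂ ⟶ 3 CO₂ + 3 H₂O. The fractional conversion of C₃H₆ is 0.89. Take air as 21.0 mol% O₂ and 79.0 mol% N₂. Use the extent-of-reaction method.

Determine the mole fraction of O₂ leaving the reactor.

0.12

Stoichiometric O₂ = 4.5 × 553 = 2488 mol/s; O₂ fed = 2488 × 2.155 = 5363 mol/s.
N₂ fed = 5363 × 79/21 = 20170 mol/s.
Fuel reacted = 0.89 × 553 → ξ = 492.2 mol/s.
Outlet (n = n₀ + ν ξ):
  C₃H₆: 553 − 1(492.2) = 60.83
  O₂: 5363 − 4.5(492.2) = 3148
  N₂: 20170 (inert)
  CO₂: 0 + 3(492.2) = 1477
  H₂O: 0 + 3(492.2) = 1477
Total out = 26340 mol/s; y_O₂ = 3148 / 26340 = 0.1195.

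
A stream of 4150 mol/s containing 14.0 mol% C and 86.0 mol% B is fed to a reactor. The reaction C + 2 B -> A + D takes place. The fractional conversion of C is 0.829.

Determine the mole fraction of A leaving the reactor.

0.131

C reacted = 0.829 × 581 = 481.6 mol/s; ν_C = −1, so ξ = 481.6/1 = 481.6 mol/s.
Outlet amounts (n = n₀ + ν ξ):
  C: 581 − 1(481.6) = 99.35
  B: 3569 − 2(481.6) = 2606
  A: 0 + 1(481.6) = 481.6
  D: 0 + 1(481.6) = 481.6
Total out = 3668 mol/s; y_A = 481.6 / 3668 = 0.1313.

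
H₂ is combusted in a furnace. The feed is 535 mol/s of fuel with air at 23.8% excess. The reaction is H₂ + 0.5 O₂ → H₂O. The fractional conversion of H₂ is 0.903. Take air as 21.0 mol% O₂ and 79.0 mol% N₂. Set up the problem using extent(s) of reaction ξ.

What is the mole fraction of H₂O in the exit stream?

0.258

Stoichiometric O₂ = 0.5 × 535 = 267.5 mol/s; O₂ fed = 267.5 × 1.238 = 331.2 mol/s.
N₂ fed = 331.2 × 79/21 = 1246 mol/s.
Fuel reacted = 0.903 × 535 → ξ = 483.1 mol/s.
Outlet (n = n₀ + ν ξ):
  H₂: 535 − 1(483.1) = 51.89
  O₂: 331.2 − 0.5(483.1) = 89.61
  N₂: 1246 (inert)
  H₂O: 0 + 1(483.1) = 483.1
Total out = 1870 mol/s; y_H₂O = 483.1 / 1870 = 0.2583.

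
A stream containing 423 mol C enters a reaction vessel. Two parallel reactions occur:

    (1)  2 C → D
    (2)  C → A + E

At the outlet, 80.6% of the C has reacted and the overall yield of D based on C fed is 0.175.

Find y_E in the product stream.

Yield of D: 1ξ₁ / 423 = 0.175 → ξ₁ = 74.02 mol.
Conversion of C: 2ξ₁ + 1ξ₂ = 0.806 × 423 = 340.9 → ξ₂ = 192.9 mol.
Outlet amounts (n = n₀ + Σ ν·ξ):
  C: 423 − 2(74.02) − 1(192.9) = 82.06
  D: 0 + 1(74.02) = 74.02
  A: 0 + 1(192.9) = 192.9
  E: 0 + 1(192.9) = 192.9
Total out = 541.9 mol; y_E = 192.9 / 541.9 = 0.356.

0.356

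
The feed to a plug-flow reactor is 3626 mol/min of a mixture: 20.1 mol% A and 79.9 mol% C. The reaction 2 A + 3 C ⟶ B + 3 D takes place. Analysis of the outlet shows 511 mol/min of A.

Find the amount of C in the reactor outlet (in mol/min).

For A: n = n₀ − 2ξ → 511 = 728.8 − 2ξ, giving ξ = 108.9 mol/min.
Outlet amounts (n = n₀ + ν ξ):
  A: 728.8 − 2(108.9) = 511
  C: 2897 − 3(108.9) = 2570
  B: 0 + 1(108.9) = 108.9
  D: 0 + 3(108.9) = 326.7

2570 mol/min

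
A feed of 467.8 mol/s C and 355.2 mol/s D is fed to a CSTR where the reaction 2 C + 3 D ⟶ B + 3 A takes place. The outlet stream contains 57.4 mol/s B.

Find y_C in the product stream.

For B: n = n₀ + 1ξ → 57.4 = 0 + 1ξ, giving ξ = 57.4 mol/s.
Outlet amounts (n = n₀ + ν ξ):
  C: 467.8 − 2(57.4) = 353
  D: 355.2 − 3(57.4) = 183
  B: 0 + 1(57.4) = 57.4
  A: 0 + 3(57.4) = 172.2
Total out = 765.6 mol/s; y_C = 353 / 765.6 = 0.4611.

0.461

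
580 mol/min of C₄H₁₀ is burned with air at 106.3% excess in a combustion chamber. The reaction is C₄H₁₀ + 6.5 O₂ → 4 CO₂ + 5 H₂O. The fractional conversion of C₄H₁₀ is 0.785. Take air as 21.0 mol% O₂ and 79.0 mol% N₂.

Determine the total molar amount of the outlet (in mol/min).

Stoichiometric O₂ = 6.5 × 580 = 3770 mol/min; O₂ fed = 3770 × 2.063 = 7778 mol/min.
N₂ fed = 7778 × 79/21 = 29260 mol/min.
Fuel reacted = 0.785 × 580 → ξ = 455.3 mol/min.
Outlet (n = n₀ + ν ξ):
  C₄H₁₀: 580 − 1(455.3) = 124.7
  O₂: 7778 − 6.5(455.3) = 4818
  N₂: 29260 (inert)
  CO₂: 0 + 4(455.3) = 1821
  H₂O: 0 + 5(455.3) = 2276
Total out = 124.7 + 4818 + 29260 + 1821 + 2276 = 38300 mol/min.

38300 mol/min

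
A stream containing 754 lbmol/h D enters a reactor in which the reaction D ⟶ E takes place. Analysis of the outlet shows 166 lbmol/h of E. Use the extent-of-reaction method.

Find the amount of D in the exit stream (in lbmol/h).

For E: n = n₀ + 1ξ → 166 = 0 + 1ξ, giving ξ = 166 lbmol/h.
Outlet amounts (n = n₀ + ν ξ):
  D: 754 − 1(166) = 588
  E: 0 + 1(166) = 166

588 lbmol/h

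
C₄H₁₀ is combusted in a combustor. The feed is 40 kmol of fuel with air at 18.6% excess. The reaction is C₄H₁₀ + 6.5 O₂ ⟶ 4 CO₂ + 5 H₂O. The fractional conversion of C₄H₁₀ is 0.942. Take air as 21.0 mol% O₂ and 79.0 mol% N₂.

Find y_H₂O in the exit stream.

Stoichiometric O₂ = 6.5 × 40 = 260 kmol; O₂ fed = 260 × 1.186 = 308.4 kmol.
N₂ fed = 308.4 × 79/21 = 1160 kmol.
Fuel reacted = 0.942 × 40 → ξ = 37.68 kmol.
Outlet (n = n₀ + ν ξ):
  C₄H₁₀: 40 − 1(37.68) = 2.32
  O₂: 308.4 − 6.5(37.68) = 63.44
  N₂: 1160 (inert)
  CO₂: 0 + 4(37.68) = 150.7
  H₂O: 0 + 5(37.68) = 188.4
Total out = 1565 kmol; y_H₂O = 188.4 / 1565 = 0.1204.

0.12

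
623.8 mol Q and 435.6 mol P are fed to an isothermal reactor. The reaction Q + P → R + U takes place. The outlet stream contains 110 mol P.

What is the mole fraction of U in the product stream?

For P: n = n₀ − 1ξ → 110 = 435.6 − 1ξ, giving ξ = 325.6 mol.
Outlet amounts (n = n₀ + ν ξ):
  Q: 623.8 − 1(325.6) = 298.2
  P: 435.6 − 1(325.6) = 110
  R: 0 + 1(325.6) = 325.6
  U: 0 + 1(325.6) = 325.6
Total out = 1059 mol; y_U = 325.6 / 1059 = 0.3073.

0.307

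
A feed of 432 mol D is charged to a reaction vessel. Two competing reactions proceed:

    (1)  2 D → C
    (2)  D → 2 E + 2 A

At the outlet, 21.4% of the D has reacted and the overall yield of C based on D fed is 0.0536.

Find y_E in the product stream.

0.169

Yield of C: 1ξ₁ / 432 = 0.0536 → ξ₁ = 23.16 mol.
Conversion of D: 2ξ₁ + 1ξ₂ = 0.214 × 432 = 92.45 → ξ₂ = 46.14 mol.
Outlet amounts (n = n₀ + Σ ν·ξ):
  D: 432 − 2(23.16) − 1(46.14) = 339.6
  C: 0 + 1(23.16) = 23.16
  E: 0 + 2(46.14) = 92.28
  A: 0 + 2(46.14) = 92.28
Total out = 547.3 mol; y_E = 92.28 / 547.3 = 0.1686.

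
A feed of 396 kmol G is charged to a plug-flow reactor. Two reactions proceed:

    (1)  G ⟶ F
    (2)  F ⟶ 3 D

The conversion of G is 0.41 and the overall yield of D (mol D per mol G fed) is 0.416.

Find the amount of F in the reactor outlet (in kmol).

107 kmol

Conversion of G: G consumed = 1ξ₁ = 0.41 × 396 → ξ₁ = 162.4 kmol.
Yield of D: 3ξ₂ / 396 = 0.416 → ξ₂ = 54.91 kmol.
Outlet amounts (n = n₀ + Σ ν·ξ):
  G: 396 − 1(162.4) = 233.6
  F: 0 + 1(162.4) − 1(54.91) = 107.4
  D: 0 + 3(54.91) = 164.7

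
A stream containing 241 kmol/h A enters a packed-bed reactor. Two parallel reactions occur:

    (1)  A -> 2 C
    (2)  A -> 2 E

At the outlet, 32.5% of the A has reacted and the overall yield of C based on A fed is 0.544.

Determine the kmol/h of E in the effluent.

25.5 kmol/h

Yield of C: 2ξ₁ / 241 = 0.544 → ξ₁ = 65.55 kmol/h.
Conversion of A: 1ξ₁ + 1ξ₂ = 0.325 × 241 = 78.33 → ξ₂ = 12.77 kmol/h.
Outlet amounts (n = n₀ + Σ ν·ξ):
  A: 241 − 1(65.55) − 1(12.77) = 162.7
  C: 0 + 2(65.55) = 131.1
  E: 0 + 2(12.77) = 25.55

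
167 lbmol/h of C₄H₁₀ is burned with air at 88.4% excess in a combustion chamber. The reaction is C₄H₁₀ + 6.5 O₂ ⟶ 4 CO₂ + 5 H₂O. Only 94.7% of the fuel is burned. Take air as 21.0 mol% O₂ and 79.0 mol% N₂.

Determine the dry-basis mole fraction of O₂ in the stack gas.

0.109

Stoichiometric O₂ = 6.5 × 167 = 1086 lbmol/h; O₂ fed = 1086 × 1.884 = 2045 lbmol/h.
N₂ fed = 2045 × 79/21 = 7693 lbmol/h.
Fuel reacted = 0.947 × 167 → ξ = 158.1 lbmol/h.
Outlet (n = n₀ + ν ξ):
  C₄H₁₀: 167 − 1(158.1) = 8.851
  O₂: 2045 − 6.5(158.1) = 1017
  N₂: 7693 (inert)
  CO₂: 0 + 4(158.1) = 632.6
  H₂O: 0 + 5(158.1) = 790.7
Dry total = 9352 lbmol/h; y_O₂ (dry) = 1017 / 9352 = 0.1088.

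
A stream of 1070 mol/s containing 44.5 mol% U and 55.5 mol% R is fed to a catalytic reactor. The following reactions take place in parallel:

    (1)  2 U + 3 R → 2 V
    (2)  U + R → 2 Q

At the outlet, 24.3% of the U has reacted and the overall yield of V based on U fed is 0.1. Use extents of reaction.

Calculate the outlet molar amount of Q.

136 mol/s

Yield of V: 2ξ₁ / 476.1 = 0.1 → ξ₁ = 23.81 mol/s.
Conversion of U: 2ξ₁ + 1ξ₂ = 0.243 × 476.1 = 115.7 → ξ₂ = 68.09 mol/s.
Outlet amounts (n = n₀ + Σ ν·ξ):
  U: 476.1 − 2(23.81) − 1(68.09) = 360.4
  R: 593.9 − 3(23.81) − 1(68.09) = 454.3
  V: 0 + 2(23.81) = 47.62
  Q: 0 + 2(68.09) = 136.2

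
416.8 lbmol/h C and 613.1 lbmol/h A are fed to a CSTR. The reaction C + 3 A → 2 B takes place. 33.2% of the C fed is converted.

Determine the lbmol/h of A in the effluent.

198 lbmol/h

C reacted = 0.332 × 416.8 = 138.4 lbmol/h; ν_C = −1, so ξ = 138.4/1 = 138.4 lbmol/h.
Outlet amounts (n = n₀ + ν ξ):
  C: 416.8 − 1(138.4) = 278.4
  A: 613.1 − 3(138.4) = 198
  B: 0 + 2(138.4) = 276.8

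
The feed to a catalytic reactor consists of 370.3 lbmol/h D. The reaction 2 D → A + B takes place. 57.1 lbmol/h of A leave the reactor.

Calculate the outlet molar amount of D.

256 lbmol/h

For A: n = n₀ + 1ξ → 57.1 = 0 + 1ξ, giving ξ = 57.1 lbmol/h.
Outlet amounts (n = n₀ + ν ξ):
  D: 370.3 − 2(57.1) = 256.1
  A: 0 + 1(57.1) = 57.1
  B: 0 + 1(57.1) = 57.1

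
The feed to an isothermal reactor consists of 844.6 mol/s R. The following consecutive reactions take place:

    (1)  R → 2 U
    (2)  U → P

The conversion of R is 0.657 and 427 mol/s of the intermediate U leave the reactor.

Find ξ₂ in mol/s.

Conversion of R: R consumed = 1ξ₁ = 0.657 × 844.6 → ξ₁ = 554.9 mol/s.
U balance: n_U = 0 + 2ξ₁ − 1ξ₂ = 427 → ξ₂ = (2·554.9 − 427)/1 = 682.8 mol/s.
Outlet amounts (n = n₀ + Σ ν·ξ):
  R: 844.6 − 1(554.9) = 289.7
  U: 0 + 2(554.9) − 1(682.8) = 427
  P: 0 + 1(682.8) = 682.8

ξ₂ = 683 mol/s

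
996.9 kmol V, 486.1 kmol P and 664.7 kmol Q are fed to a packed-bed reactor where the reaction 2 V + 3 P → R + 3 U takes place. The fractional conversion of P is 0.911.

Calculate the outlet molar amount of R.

148 kmol

P reacted = 0.911 × 486.1 = 442.8 kmol; ν_P = −3, so ξ = 442.8/3 = 147.6 kmol.
Outlet amounts (n = n₀ + ν ξ):
  V: 996.9 − 2(147.6) = 701.7
  P: 486.1 − 3(147.6) = 43.26
  R: 0 + 1(147.6) = 147.6
  U: 0 + 3(147.6) = 442.8
  Q: 664.7 (inert)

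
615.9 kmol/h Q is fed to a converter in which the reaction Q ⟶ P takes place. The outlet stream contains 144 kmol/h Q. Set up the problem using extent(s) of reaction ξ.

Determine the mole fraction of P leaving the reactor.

For Q: n = n₀ − 1ξ → 144 = 615.9 − 1ξ, giving ξ = 471.9 kmol/h.
Outlet amounts (n = n₀ + ν ξ):
  Q: 615.9 − 1(471.9) = 144
  P: 0 + 1(471.9) = 471.9
Total out = 615.9 kmol/h; y_P = 471.9 / 615.9 = 0.7662.

0.766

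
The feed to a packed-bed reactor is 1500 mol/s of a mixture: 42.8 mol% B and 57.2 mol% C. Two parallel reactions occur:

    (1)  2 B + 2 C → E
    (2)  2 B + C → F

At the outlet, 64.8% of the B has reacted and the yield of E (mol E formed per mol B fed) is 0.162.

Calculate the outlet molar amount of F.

104 mol/s

Yield of E: 1ξ₁ / 642 = 0.162 → ξ₁ = 104 mol/s.
Conversion of B: 2ξ₁ + 2ξ₂ = 0.648 × 642 = 416 → ξ₂ = 104 mol/s.
Outlet amounts (n = n₀ + Σ ν·ξ):
  B: 642 − 2(104) − 2(104) = 226
  C: 858 − 2(104) − 1(104) = 546
  E: 0 + 1(104) = 104
  F: 0 + 1(104) = 104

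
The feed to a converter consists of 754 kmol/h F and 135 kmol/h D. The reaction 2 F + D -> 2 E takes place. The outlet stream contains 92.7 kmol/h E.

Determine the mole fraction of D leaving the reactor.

For E: n = n₀ + 2ξ → 92.7 = 0 + 2ξ, giving ξ = 46.35 kmol/h.
Outlet amounts (n = n₀ + ν ξ):
  F: 754 − 2(46.35) = 661.3
  D: 135 − 1(46.35) = 88.65
  E: 0 + 2(46.35) = 92.7
Total out = 842.6 kmol/h; y_D = 88.65 / 842.6 = 0.1052.

0.105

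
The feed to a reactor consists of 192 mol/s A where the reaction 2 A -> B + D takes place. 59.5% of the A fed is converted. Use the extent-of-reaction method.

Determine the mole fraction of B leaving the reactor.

A reacted = 0.595 × 192 = 114.2 mol/s; ν_A = −2, so ξ = 114.2/2 = 57.12 mol/s.
Outlet amounts (n = n₀ + ν ξ):
  A: 192 − 2(57.12) = 77.76
  B: 0 + 1(57.12) = 57.12
  D: 0 + 1(57.12) = 57.12
Total out = 192 mol/s; y_B = 57.12 / 192 = 0.2975.

0.297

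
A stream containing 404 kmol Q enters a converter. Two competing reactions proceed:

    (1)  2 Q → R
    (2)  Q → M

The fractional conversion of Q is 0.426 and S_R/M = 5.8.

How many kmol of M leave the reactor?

13.7 kmol

Conversion of Q: Q consumed = 0.426 × 404 = 172.1 kmol = 2ξ₁ + 1ξ₂.
Selectivity: 1ξ₁ / (1ξ₂) = 5.8 → ξ₁ = 5.8 ξ₂.
Substitute: (2·5.8 + 1) ξ₂ = 172.1 → ξ₂ = 13.66 kmol, ξ₁ = 79.22 kmol.
Outlet amounts (n = n₀ + Σ ν·ξ):
  Q: 404 − 2(79.22) − 1(13.66) = 231.9
  R: 0 + 1(79.22) = 79.22
  M: 0 + 1(13.66) = 13.66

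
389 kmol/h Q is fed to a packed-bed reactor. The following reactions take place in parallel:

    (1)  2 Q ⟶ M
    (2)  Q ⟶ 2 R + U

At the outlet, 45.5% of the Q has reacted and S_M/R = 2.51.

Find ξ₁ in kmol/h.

ξ₁ = 80.5 kmol/h

Conversion of Q: Q consumed = 0.455 × 389 = 177 kmol/h = 2ξ₁ + 1ξ₂.
Selectivity: 1ξ₁ / (2ξ₂) = 2.51 → ξ₁ = 5.02 ξ₂.
Substitute: (2·5.02 + 1) ξ₂ = 177 → ξ₂ = 16.03 kmol/h, ξ₁ = 80.48 kmol/h.
Outlet amounts (n = n₀ + Σ ν·ξ):
  Q: 389 − 2(80.48) − 1(16.03) = 212
  M: 0 + 1(80.48) = 80.48
  R: 0 + 2(16.03) = 32.06
  U: 0 + 1(16.03) = 16.03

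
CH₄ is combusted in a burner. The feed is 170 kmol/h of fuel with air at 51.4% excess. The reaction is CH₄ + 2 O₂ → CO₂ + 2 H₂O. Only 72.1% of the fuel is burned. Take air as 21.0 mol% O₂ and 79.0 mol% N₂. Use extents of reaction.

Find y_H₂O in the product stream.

0.0935

Stoichiometric O₂ = 2 × 170 = 340 kmol/h; O₂ fed = 340 × 1.514 = 514.8 kmol/h.
N₂ fed = 514.8 × 79/21 = 1936 kmol/h.
Fuel reacted = 0.721 × 170 → ξ = 122.6 kmol/h.
Outlet (n = n₀ + ν ξ):
  CH₄: 170 − 1(122.6) = 47.43
  O₂: 514.8 − 2(122.6) = 269.6
  N₂: 1936 (inert)
  CO₂: 0 + 1(122.6) = 122.6
  H₂O: 0 + 2(122.6) = 245.1
Total out = 2621 kmol/h; y_H₂O = 245.1 / 2621 = 0.09352.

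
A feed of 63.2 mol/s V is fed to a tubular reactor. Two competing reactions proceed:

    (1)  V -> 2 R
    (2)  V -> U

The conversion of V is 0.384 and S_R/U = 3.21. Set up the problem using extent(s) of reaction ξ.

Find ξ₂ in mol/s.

Conversion of V: V consumed = 0.384 × 63.2 = 24.27 mol/s = 1ξ₁ + 1ξ₂.
Selectivity: 2ξ₁ / (1ξ₂) = 3.21 → ξ₁ = 1.605 ξ₂.
Substitute: (1·1.605 + 1) ξ₂ = 24.27 → ξ₂ = 9.316 mol/s, ξ₁ = 14.95 mol/s.
Outlet amounts (n = n₀ + Σ ν·ξ):
  V: 63.2 − 1(14.95) − 1(9.316) = 38.93
  R: 0 + 2(14.95) = 29.91
  U: 0 + 1(9.316) = 9.316

ξ₂ = 9.32 mol/s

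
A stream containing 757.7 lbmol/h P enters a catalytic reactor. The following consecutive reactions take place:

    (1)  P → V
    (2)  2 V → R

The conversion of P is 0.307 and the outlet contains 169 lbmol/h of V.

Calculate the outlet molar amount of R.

31.8 lbmol/h

Conversion of P: P consumed = 1ξ₁ = 0.307 × 757.7 → ξ₁ = 232.6 lbmol/h.
V balance: n_V = 0 + 1ξ₁ − 2ξ₂ = 169 → ξ₂ = (1·232.6 − 169)/2 = 31.81 lbmol/h.
Outlet amounts (n = n₀ + Σ ν·ξ):
  P: 757.7 − 1(232.6) = 525.1
  V: 0 + 1(232.6) − 2(31.81) = 169
  R: 0 + 1(31.81) = 31.81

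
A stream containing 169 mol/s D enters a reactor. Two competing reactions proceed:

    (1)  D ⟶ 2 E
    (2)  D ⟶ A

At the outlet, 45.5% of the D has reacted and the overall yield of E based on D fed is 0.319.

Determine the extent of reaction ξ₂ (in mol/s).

ξ₂ = 49.9 mol/s

Yield of E: 2ξ₁ / 169 = 0.319 → ξ₁ = 26.96 mol/s.
Conversion of D: 1ξ₁ + 1ξ₂ = 0.455 × 169 = 76.89 → ξ₂ = 49.94 mol/s.
Outlet amounts (n = n₀ + Σ ν·ξ):
  D: 169 − 1(26.96) − 1(49.94) = 92.11
  E: 0 + 2(26.96) = 53.91
  A: 0 + 1(49.94) = 49.94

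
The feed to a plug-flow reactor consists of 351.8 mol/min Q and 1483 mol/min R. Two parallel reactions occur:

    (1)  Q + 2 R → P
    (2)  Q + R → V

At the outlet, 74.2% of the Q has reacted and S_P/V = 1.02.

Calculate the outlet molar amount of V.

129 mol/min

Conversion of Q: Q consumed = 0.742 × 351.8 = 261 mol/min = 1ξ₁ + 1ξ₂.
Selectivity: 1ξ₁ / (1ξ₂) = 1.02 → ξ₁ = 1.02 ξ₂.
Substitute: (1·1.02 + 1) ξ₂ = 261 → ξ₂ = 129.2 mol/min, ξ₁ = 131.8 mol/min.
Outlet amounts (n = n₀ + Σ ν·ξ):
  Q: 351.8 − 1(131.8) − 1(129.2) = 90.76
  R: 1483 − 2(131.8) − 1(129.2) = 1090
  P: 0 + 1(131.8) = 131.8
  V: 0 + 1(129.2) = 129.2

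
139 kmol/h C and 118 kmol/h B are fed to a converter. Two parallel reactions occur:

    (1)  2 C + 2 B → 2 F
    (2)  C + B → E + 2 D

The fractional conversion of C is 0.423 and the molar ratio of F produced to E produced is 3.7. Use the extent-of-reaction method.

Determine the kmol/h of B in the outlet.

59.2 kmol/h

Conversion of C: C consumed = 0.423 × 139 = 58.8 kmol/h = 2ξ₁ + 1ξ₂.
Selectivity: 2ξ₁ / (1ξ₂) = 3.7 → ξ₁ = 1.85 ξ₂.
Substitute: (2·1.85 + 1) ξ₂ = 58.8 → ξ₂ = 12.51 kmol/h, ξ₁ = 23.14 kmol/h.
Outlet amounts (n = n₀ + Σ ν·ξ):
  C: 139 − 2(23.14) − 1(12.51) = 80.2
  B: 118 − 2(23.14) − 1(12.51) = 59.2
  F: 0 + 2(23.14) = 46.29
  E: 0 + 1(12.51) = 12.51
  D: 0 + 2(12.51) = 25.02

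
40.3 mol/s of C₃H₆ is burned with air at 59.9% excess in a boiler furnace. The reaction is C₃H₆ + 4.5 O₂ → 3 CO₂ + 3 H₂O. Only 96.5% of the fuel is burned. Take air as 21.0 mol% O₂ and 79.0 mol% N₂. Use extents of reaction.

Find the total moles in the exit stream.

Stoichiometric O₂ = 4.5 × 40.3 = 181.3 mol/s; O₂ fed = 181.3 × 1.599 = 290 mol/s.
N₂ fed = 290 × 79/21 = 1091 mol/s.
Fuel reacted = 0.965 × 40.3 → ξ = 38.89 mol/s.
Outlet (n = n₀ + ν ξ):
  C₃H₆: 40.3 − 1(38.89) = 1.41
  O₂: 290 − 4.5(38.89) = 115
  N₂: 1091 (inert)
  CO₂: 0 + 3(38.89) = 116.7
  H₂O: 0 + 3(38.89) = 116.7
Total out = 1.41 + 115 + 1091 + 116.7 + 116.7 = 1441 mol/s.

1440 mol/s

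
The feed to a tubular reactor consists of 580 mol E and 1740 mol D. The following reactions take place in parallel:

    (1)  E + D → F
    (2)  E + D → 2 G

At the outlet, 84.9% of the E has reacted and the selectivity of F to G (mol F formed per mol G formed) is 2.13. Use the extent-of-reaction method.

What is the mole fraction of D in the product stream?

Conversion of E: E consumed = 0.849 × 580 = 492.4 mol = 1ξ₁ + 1ξ₂.
Selectivity: 1ξ₁ / (2ξ₂) = 2.13 → ξ₁ = 4.26 ξ₂.
Substitute: (1·4.26 + 1) ξ₂ = 492.4 → ξ₂ = 93.62 mol, ξ₁ = 398.8 mol.
Outlet amounts (n = n₀ + Σ ν·ξ):
  E: 580 − 1(398.8) − 1(93.62) = 87.58
  D: 1740 − 1(398.8) − 1(93.62) = 1248
  F: 0 + 1(398.8) = 398.8
  G: 0 + 2(93.62) = 187.2
Total out = 1921 mol; y_D = 1248 / 1921 = 0.6494.

0.649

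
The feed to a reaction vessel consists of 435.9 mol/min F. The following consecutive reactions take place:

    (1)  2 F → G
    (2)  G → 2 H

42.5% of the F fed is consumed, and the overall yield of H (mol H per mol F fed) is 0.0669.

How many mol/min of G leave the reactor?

Conversion of F: F consumed = 2ξ₁ = 0.425 × 435.9 → ξ₁ = 92.63 mol/min.
Yield of H: 2ξ₂ / 435.9 = 0.0669 → ξ₂ = 14.58 mol/min.
Outlet amounts (n = n₀ + Σ ν·ξ):
  F: 435.9 − 2(92.63) = 250.6
  G: 0 + 1(92.63) − 1(14.58) = 78.05
  H: 0 + 2(14.58) = 29.16

78 mol/min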